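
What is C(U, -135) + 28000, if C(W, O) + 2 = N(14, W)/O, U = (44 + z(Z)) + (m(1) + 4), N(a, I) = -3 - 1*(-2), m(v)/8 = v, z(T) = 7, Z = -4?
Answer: 3779731/135 ≈ 27998.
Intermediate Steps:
m(v) = 8*v
N(a, I) = -1 (N(a, I) = -3 + 2 = -1)
U = 63 (U = (44 + 7) + (8*1 + 4) = 51 + (8 + 4) = 51 + 12 = 63)
C(W, O) = -2 - 1/O
C(U, -135) + 28000 = (-2 - 1/(-135)) + 28000 = (-2 - 1*(-1/135)) + 28000 = (-2 + 1/135) + 28000 = -269/135 + 28000 = 3779731/135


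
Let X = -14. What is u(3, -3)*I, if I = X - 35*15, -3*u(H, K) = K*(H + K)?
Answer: 0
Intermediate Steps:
u(H, K) = -K*(H + K)/3
I = -539 (I = -14 - 35*15 = -14 - 525 = -539)
u(3, -3)*I = -⅓*(-3)*(3 - 3)*(-539) = -⅓*(-3)*0*(-539) = 0*(-539) = 0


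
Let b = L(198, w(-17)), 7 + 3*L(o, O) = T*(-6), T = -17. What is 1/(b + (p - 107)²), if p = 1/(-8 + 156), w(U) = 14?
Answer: 65712/754322555 ≈ 8.7114e-5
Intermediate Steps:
p = 1/148 ≈ 0.0067568
L(o, O) = 95/3 (L(o, O) = -7/3 + (-17*(-6))/3 = -7/3 + (⅓)*102 = -7/3 + 34 = 95/3)
b = 95/3 ≈ 31.667
1/(b + (p - 107)²) = 1/(95/3 + (1/148 - 107)²) = 1/(95/3 + (-15835/148)²) = 1/(95/3 + 250747225/21904) = 1/(754322555/65712) = 65712/754322555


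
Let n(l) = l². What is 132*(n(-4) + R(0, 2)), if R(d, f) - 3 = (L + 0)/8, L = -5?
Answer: 4851/2 ≈ 2425.5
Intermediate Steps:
R(d, f) = 19/8 (R(d, f) = 3 + (-5 + 0)/8 = 3 - 5*⅛ = 3 - 5/8 = 19/8)
132*(n(-4) + R(0, 2)) = 132*((-4)² + 19/8) = 132*(16 + 19/8) = 132*(147/8) = 4851/2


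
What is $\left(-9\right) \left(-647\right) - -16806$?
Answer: $22629$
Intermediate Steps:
$\left(-9\right) \left(-647\right) - -16806 = 5823 + 16806 = 22629$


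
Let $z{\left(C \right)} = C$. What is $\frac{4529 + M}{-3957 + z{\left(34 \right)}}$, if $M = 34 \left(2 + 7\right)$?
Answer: $- \frac{4835}{3923} \approx -1.2325$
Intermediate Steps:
$M = 306$ ($M = 34 \cdot 9 = 306$)
$\frac{4529 + M}{-3957 + z{\left(34 \right)}} = \frac{4529 + 306}{-3957 + 34} = \frac{4835}{-3923} = 4835 \left(- \frac{1}{3923}\right) = - \frac{4835}{3923}$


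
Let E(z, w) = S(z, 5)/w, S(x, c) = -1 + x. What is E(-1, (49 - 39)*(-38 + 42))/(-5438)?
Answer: 1/108760 ≈ 9.1946e-6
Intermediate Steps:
E(z, w) = (-1 + z)/w
E(-1, (49 - 39)*(-38 + 42))/(-5438) = ((-1 - 1)/(((49 - 39)*(-38 + 42))))/(-5438) = (-2/(10*4))*(-1/5438) = (-2/40)*(-1/5438) = ((1/40)*(-2))*(-1/5438) = -1/20*(-1/5438) = 1/108760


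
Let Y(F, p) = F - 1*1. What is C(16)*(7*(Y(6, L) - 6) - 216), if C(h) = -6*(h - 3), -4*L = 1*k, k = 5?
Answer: 17394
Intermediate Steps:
L = -5/4 ≈ -1.2500
Y(F, p) = -1 + F (Y(F, p) = F - 1 = -1 + F)
C(h) = 18 - 6*h (C(h) = -6*(-3 + h) = 18 - 6*h)
C(16)*(7*(Y(6, L) - 6) - 216) = (18 - 6*16)*(7*((-1 + 6) - 6) - 216) = (18 - 96)*(7*(5 - 6) - 216) = -78*(7*(-1) - 216) = -78*(-7 - 216) = -78*(-223) = 17394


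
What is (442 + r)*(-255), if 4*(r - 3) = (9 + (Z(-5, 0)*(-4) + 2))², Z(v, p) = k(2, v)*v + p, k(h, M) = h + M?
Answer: -1066155/4 ≈ -2.6654e+5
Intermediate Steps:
k(h, M) = M + h
Z(v, p) = p + v*(2 + v) (Z(v, p) = (v + 2)*v + p = (2 + v)*v + p = v*(2 + v) + p = p + v*(2 + v))
r = 2413/4 (r = 3 + (9 + ((0 - 5*(2 - 5))*(-4) + 2))²/4 = 3 + (9 + ((0 - 5*(-3))*(-4) + 2))²/4 = 3 + (9 + ((0 + 15)*(-4) + 2))²/4 = 3 + (9 + (15*(-4) + 2))²/4 = 3 + (9 + (-60 + 2))²/4 = 3 + (9 - 58)²/4 = 3 + (¼)*(-49)² = 3 + (¼)*2401 = 3 + 2401/4 = 2413/4 ≈ 603.25)
(442 + r)*(-255) = (442 + 2413/4)*(-255) = (4181/4)*(-255) = -1066155/4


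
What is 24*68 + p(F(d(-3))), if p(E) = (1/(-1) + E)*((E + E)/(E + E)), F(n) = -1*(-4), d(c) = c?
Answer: 1635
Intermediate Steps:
F(n) = 4
p(E) = -1 + E (p(E) = (-1 + E)*((2*E)/((2*E))) = (-1 + E)*((2*E)*(1/(2*E))) = (-1 + E)*1 = -1 + E)
24*68 + p(F(d(-3))) = 24*68 + (-1 + 4) = 1632 + 3 = 1635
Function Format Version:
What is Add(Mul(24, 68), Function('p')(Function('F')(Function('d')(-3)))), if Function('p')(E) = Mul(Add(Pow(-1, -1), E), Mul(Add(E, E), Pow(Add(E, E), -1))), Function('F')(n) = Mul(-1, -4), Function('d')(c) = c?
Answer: 1635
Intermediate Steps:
Function('F')(n) = 4
Function('p')(E) = Add(-1, E) (Function('p')(E) = Mul(Add(-1, E), Mul(Mul(2, E), Pow(Mul(2, E), -1))) = Mul(Add(-1, E), Mul(Mul(2, E), Mul(Rational(1, 2), Pow(E, -1)))) = Mul(Add(-1, E), 1) = Add(-1, E))
Add(Mul(24, 68), Function('p')(Function('F')(Function('d')(-3)))) = Add(Mul(24, 68), Add(-1, 4)) = Add(1632, 3) = 1635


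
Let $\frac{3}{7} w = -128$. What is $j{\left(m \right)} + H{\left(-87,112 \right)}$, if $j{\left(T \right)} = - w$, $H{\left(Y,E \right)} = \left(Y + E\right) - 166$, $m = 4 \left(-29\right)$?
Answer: $\frac{473}{3} \approx 157.67$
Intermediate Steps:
$w = - \frac{896}{3}$ ($w = \frac{7}{3} \left(-128\right) = - \frac{896}{3} \approx -298.67$)
$m = -116$
$H{\left(Y,E \right)} = -166 + E + Y$ ($H{\left(Y,E \right)} = \left(E + Y\right) - 166 = -166 + E + Y$)
$j{\left(T \right)} = \frac{896}{3}$ ($j{\left(T \right)} = \left(-1\right) \left(- \frac{896}{3}\right) = \frac{896}{3}$)
$j{\left(m \right)} + H{\left(-87,112 \right)} = \frac{896}{3} - 141 = \frac{473}{3}$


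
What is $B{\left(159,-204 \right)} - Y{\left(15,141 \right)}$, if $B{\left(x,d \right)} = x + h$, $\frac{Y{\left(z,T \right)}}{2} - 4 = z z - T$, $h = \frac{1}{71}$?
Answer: $- \frac{1206}{71} \approx -16.986$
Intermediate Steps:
$h = \frac{1}{71} \approx 0.014085$
$Y{\left(z,T \right)} = 8 - 2 T + 2 z^{2}$ ($Y{\left(z,T \right)} = 8 + 2 \left(z z - T\right) = 8 + 2 \left(z^{2} - T\right) = 8 - \left(- 2 z^{2} + 2 T\right) = 8 - 2 T + 2 z^{2}$)
$B{\left(x,d \right)} = \frac{1}{71} + x$ ($B{\left(x,d \right)} = x + \frac{1}{71} = \frac{1}{71} + x$)
$B{\left(159,-204 \right)} - Y{\left(15,141 \right)} = \left(\frac{1}{71} + 159\right) - \left(8 - 282 + 2 \cdot 15^{2}\right) = \frac{11290}{71} - \left(8 - 282 + 2 \cdot 225\right) = \frac{11290}{71} - \left(8 - 282 + 450\right) = \frac{11290}{71} - 176 = - \frac{1206}{71}$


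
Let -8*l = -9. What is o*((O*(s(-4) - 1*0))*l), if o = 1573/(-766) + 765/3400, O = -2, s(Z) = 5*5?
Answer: 1260585/12256 ≈ 102.85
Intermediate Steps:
s(Z) = 25
l = 9/8 (l = -1/8*(-9) = 9/8 ≈ 1.1250)
o = -28013/15320 (o = 1573*(-1/766) + 765*(1/3400) = -1573/766 + 9/40 = -28013/15320 ≈ -1.8285)
o*((O*(s(-4) - 1*0))*l) = -28013*(-2*(25 - 1*0))*9/(15320*8) = -28013*(-2*(25 + 0))*9/(15320*8) = -28013*(-2*25)*9/(15320*8) = -(-140065)*9/(1532*8) = -28013/15320*(-225/4) = 1260585/12256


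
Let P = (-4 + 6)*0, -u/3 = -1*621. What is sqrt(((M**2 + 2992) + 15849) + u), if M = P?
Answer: 4*sqrt(1294) ≈ 143.89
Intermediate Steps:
u = 1863 (u = -(-3)*621 = -3*(-621) = 1863)
P = 0 (P = 2*0 = 0)
M = 0
sqrt(((M**2 + 2992) + 15849) + u) = sqrt(((0**2 + 2992) + 15849) + 1863) = sqrt(((0 + 2992) + 15849) + 1863) = sqrt((2992 + 15849) + 1863) = sqrt(18841 + 1863) = sqrt(20704) = 4*sqrt(1294)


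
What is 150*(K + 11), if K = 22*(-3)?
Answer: -8250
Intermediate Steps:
K = -66
150*(K + 11) = 150*(-66 + 11) = 150*(-55) = -8250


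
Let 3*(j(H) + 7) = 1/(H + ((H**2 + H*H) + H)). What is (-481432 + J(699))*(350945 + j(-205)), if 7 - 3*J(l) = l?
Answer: -31810458197572367/188190 ≈ -1.6903e+11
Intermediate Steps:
j(H) = -7 + 1/(3*(2*H + 2*H**2)) (j(H) = -7 + 1/(3*(H + ((H**2 + H*H) + H))) = -7 + 1/(3*(H + ((H**2 + H**2) + H))) = -7 + 1/(3*(H + (2*H**2 + H))) = -7 + 1/(3*(H + (H + 2*H**2))) = -7 + 1/(3*(2*H + 2*H**2)))
J(l) = 7/3 - l/3
(-481432 + J(699))*(350945 + j(-205)) = (-481432 + (7/3 - 1/3*699))*(350945 + (1/6)*(1 - 42*(-205) - 42*(-205)**2)/(-205*(1 - 205))) = (-481432 + (7/3 - 233))*(350945 + (1/6)*(-1/205)*(1 + 8610 - 42*42025)/(-204)) = (-481432 - 692/3)*(350945 + (1/6)*(-1/205)*(-1/204)*(1 + 8610 - 1765050)) = -1444988*(350945 + (1/6)*(-1/205)*(-1/204)*(-1756439))/3 = -1444988*(350945 - 1756439/250920)/3 = -1444988/3*88057362961/250920 = -31810458197572367/188190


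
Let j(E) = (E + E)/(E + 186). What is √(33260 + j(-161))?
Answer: √831178/5 ≈ 182.34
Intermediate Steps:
j(E) = 2*E/(186 + E) (j(E) = (2*E)/(186 + E) = 2*E/(186 + E))
√(33260 + j(-161)) = √(33260 + 2*(-161)/(186 - 161)) = √(33260 + 2*(-161)/25) = √(33260 + 2*(-161)*(1/25)) = √(33260 - 322/25) = √(831178/25) = √831178/5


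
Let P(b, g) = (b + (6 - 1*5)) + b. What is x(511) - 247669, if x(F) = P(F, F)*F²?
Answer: 266879114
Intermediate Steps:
P(b, g) = 1 + 2*b (P(b, g) = (b + (6 - 5)) + b = (b + 1) + b = (1 + b) + b = 1 + 2*b)
x(F) = F²*(1 + 2*F) (x(F) = (1 + 2*F)*F² = F²*(1 + 2*F))
x(511) - 247669 = 511²*(1 + 2*511) - 247669 = 261121*(1 + 1022) - 247669 = 261121*1023 - 247669 = 267126783 - 247669 = 266879114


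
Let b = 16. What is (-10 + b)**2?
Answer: 36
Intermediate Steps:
(-10 + b)**2 = (-10 + 16)**2 = 6**2 = 36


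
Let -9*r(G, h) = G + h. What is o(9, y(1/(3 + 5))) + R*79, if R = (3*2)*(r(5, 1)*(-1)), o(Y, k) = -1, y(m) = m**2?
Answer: 315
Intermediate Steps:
r(G, h) = -G/9 - h/9 (r(G, h) = -(G + h)/9 = -G/9 - h/9)
R = 4 (R = (3*2)*((-1/9*5 - 1/9*1)*(-1)) = 6*((-5/9 - 1/9)*(-1)) = 6*(-2/3*(-1)) = 6*(2/3) = 4)
o(9, y(1/(3 + 5))) + R*79 = -1 + 4*79 = -1 + 316 = 315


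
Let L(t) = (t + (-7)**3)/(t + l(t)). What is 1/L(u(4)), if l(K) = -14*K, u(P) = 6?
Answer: 78/337 ≈ 0.23145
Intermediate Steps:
L(t) = -(-343 + t)/(13*t) (L(t) = (t + (-7)**3)/(t - 14*t) = (t - 343)/((-13*t)) = (-343 + t)*(-1/(13*t)) = -(-343 + t)/(13*t))
1/L(u(4)) = 1/((1/13)*(343 - 1*6)/6) = 1/((1/13)*(1/6)*(343 - 6)) = 1/((1/13)*(1/6)*337) = 1/(337/78) = 78/337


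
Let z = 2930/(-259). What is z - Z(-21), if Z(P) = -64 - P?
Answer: 8207/259 ≈ 31.687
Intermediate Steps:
z = -2930/259 (z = 2930*(-1/259) = -2930/259 ≈ -11.313)
z - Z(-21) = -2930/259 - (-64 - 1*(-21)) = -2930/259 - (-64 + 21) = -2930/259 - 1*(-43) = -2930/259 + 43 = 8207/259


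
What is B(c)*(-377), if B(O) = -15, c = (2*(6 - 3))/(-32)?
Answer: 5655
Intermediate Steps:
c = -3/16 (c = (2*3)*(-1/32) = 6*(-1/32) = -3/16 ≈ -0.18750)
B(c)*(-377) = -15*(-377) = 5655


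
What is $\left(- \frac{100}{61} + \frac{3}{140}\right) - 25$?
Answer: $- \frac{227317}{8540} \approx -26.618$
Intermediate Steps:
$\left(- \frac{100}{61} + \frac{3}{140}\right) - 25 = - \frac{13817}{8540} - 25 = - \frac{227317}{8540}$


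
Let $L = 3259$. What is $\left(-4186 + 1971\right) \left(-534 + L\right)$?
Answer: $-6035875$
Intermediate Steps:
$\left(-4186 + 1971\right) \left(-534 + L\right) = \left(-4186 + 1971\right) \left(-534 + 3259\right) = \left(-2215\right) 2725 = -6035875$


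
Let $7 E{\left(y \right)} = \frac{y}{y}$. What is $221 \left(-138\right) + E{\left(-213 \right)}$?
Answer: $- \frac{213485}{7} \approx -30498.0$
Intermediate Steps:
$E{\left(y \right)} = \frac{1}{7}$ ($E{\left(y \right)} = \frac{y \frac{1}{y}}{7} = \frac{1}{7} \cdot 1 = \frac{1}{7}$)
$221 \left(-138\right) + E{\left(-213 \right)} = 221 \left(-138\right) + \frac{1}{7} = -30498 + \frac{1}{7} = - \frac{213485}{7}$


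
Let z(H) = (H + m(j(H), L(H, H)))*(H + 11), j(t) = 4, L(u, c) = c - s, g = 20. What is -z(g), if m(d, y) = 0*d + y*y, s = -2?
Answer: -15624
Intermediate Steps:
L(u, c) = 2 + c (L(u, c) = c - 1*(-2) = c + 2 = 2 + c)
m(d, y) = y² (m(d, y) = 0 + y² = y²)
z(H) = (11 + H)*(H + (2 + H)²) (z(H) = (H + (2 + H)²)*(H + 11) = (H + (2 + H)²)*(11 + H) = (11 + H)*(H + (2 + H)²))
-z(g) = -(44 + 20³ + 16*20² + 59*20) = -(44 + 8000 + 16*400 + 1180) = -(44 + 8000 + 6400 + 1180) = -1*15624 = -15624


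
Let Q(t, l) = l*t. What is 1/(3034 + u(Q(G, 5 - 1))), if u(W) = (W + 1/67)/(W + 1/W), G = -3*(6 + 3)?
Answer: 156311/474403850 ≈ 0.00032949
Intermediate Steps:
G = -27 (G = -3*9 = -27)
u(W) = (1/67 + W)/(W + 1/W) (u(W) = (W + 1/67)/(W + 1/W) = (1/67 + W)/(W + 1/W))
1/(3034 + u(Q(G, 5 - 1))) = 1/(3034 + ((5 - 1)*(-27))*(1 + 67*((5 - 1)*(-27)))/(67*(1 + ((5 - 1)*(-27))²))) = 1/(3034 + (4*(-27))*(1 + 67*(4*(-27)))/(67*(1 + (4*(-27))²))) = 1/(3034 + (1/67)*(-108)*(1 + 67*(-108))/(1 + (-108)²)) = 1/(3034 + (1/67)*(-108)*(1 - 7236)/(1 + 11664)) = 1/(3034 + (1/67)*(-108)*(-7235)/11665) = 1/(3034 + (1/67)*(-108)*(1/11665)*(-7235)) = 1/(3034 + 156276/156311) = 1/(474403850/156311) = 156311/474403850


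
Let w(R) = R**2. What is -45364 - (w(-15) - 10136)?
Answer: -35453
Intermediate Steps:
-45364 - (w(-15) - 10136) = -45364 - ((-15)**2 - 10136) = -45364 - (225 - 10136) = -45364 - 1*(-9911) = -45364 + 9911 = -35453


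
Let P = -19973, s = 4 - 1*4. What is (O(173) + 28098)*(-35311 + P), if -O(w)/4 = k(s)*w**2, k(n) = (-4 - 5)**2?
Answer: 534535357032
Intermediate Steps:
s = 0 (s = 4 - 4 = 0)
k(n) = 81 (k(n) = (-9)**2 = 81)
O(w) = -324*w**2
(O(173) + 28098)*(-35311 + P) = (-324*173**2 + 28098)*(-35311 - 19973) = (-324*29929 + 28098)*(-55284) = (-9696996 + 28098)*(-55284) = -9668898*(-55284) = 534535357032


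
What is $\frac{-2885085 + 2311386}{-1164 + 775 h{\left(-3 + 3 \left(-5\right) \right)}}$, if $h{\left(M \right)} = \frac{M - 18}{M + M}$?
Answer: $\frac{573699}{389} \approx 1474.8$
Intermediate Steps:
$h{\left(M \right)} = \frac{-18 + M}{2 M}$
$\frac{-2885085 + 2311386}{-1164 + 775 h{\left(-3 + 3 \left(-5\right) \right)}} = \frac{-2885085 + 2311386}{-1164 + 775 \frac{-18 + \left(-3 + 3 \left(-5\right)\right)}{2 \left(-3 + 3 \left(-5\right)\right)}} = - \frac{573699}{-1164 + 775 \frac{-18 - 18}{2 \left(-3 - 15\right)}} = - \frac{573699}{-1164 + 775 \frac{-18 - 18}{2 \left(-18\right)}} = - \frac{573699}{-1164 + 775 \cdot \frac{1}{2} \left(- \frac{1}{18}\right) \left(-36\right)} = - \frac{573699}{-1164 + 775 \cdot 1} = - \frac{573699}{-1164 + 775} = - \frac{573699}{-389} = \left(-573699\right) \left(- \frac{1}{389}\right) = \frac{573699}{389}$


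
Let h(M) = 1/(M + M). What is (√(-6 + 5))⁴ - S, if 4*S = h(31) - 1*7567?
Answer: 469401/248 ≈ 1892.7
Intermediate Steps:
h(M) = 1/(2*M)
S = -469153/248 (S = ((½)/31 - 1*7567)/4 = ((½)*(1/31) - 7567)/4 = (1/62 - 7567)/4 = (¼)*(-469153/62) = -469153/248 ≈ -1891.7)
(√(-6 + 5))⁴ - S = (√(-6 + 5))⁴ - 1*(-469153/248) = (√(-1))⁴ + 469153/248 = I⁴ + 469153/248 = 1 + 469153/248 = 469401/248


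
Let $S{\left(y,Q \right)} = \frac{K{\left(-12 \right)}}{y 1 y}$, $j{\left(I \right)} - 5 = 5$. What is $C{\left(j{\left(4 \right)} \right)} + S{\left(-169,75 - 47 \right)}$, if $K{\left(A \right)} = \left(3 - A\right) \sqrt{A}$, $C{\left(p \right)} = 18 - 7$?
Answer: $11 + \frac{30 i \sqrt{3}}{28561} \approx 11.0 + 0.0018193 i$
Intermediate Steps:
$j{\left(I \right)} = 10$ ($j{\left(I \right)} = 5 + 5 = 10$)
$C{\left(p \right)} = 11$
$K{\left(A \right)} = \sqrt{A} \left(3 - A\right)$
$S{\left(y,Q \right)} = \frac{30 i \sqrt{3}}{y^{2}}$ ($S{\left(y,Q \right)} = \frac{\sqrt{-12} \left(3 - -12\right)}{y 1 y} = \frac{2 i \sqrt{3} \left(3 + 12\right)}{y y} = \frac{2 i \sqrt{3} \cdot 15}{y^{2}} = \frac{30 i \sqrt{3}}{y^{2}}$)
$C{\left(j{\left(4 \right)} \right)} + S{\left(-169,75 - 47 \right)} = 11 + \frac{30 i \sqrt{3}}{28561}$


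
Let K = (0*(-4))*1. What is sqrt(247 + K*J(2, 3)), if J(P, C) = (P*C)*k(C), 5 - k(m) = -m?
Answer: sqrt(247) ≈ 15.716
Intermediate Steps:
k(m) = 5 + m (k(m) = 5 - (-1)*m = 5 + m)
J(P, C) = C*P*(5 + C) (J(P, C) = (P*C)*(5 + C) = (C*P)*(5 + C) = C*P*(5 + C))
K = 0 (K = 0*1 = 0)
sqrt(247 + K*J(2, 3)) = sqrt(247 + 0*(3*2*(5 + 3))) = sqrt(247 + 0*(3*2*8)) = sqrt(247 + 0*48) = sqrt(247 + 0) = sqrt(247)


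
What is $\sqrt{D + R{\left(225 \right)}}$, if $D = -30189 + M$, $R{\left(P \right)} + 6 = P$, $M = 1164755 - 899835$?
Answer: $5 \sqrt{9398} \approx 484.72$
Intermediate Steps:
$M = 264920$
$R{\left(P \right)} = -6 + P$
$D = 234731$ ($D = -30189 + 264920 = 234731$)
$\sqrt{D + R{\left(225 \right)}} = \sqrt{234731 + \left(-6 + 225\right)} = \sqrt{234731 + 219} = \sqrt{234950} = 5 \sqrt{9398}$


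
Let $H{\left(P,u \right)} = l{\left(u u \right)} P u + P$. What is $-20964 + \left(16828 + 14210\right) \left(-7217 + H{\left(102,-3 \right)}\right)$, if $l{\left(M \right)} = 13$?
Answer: $-344325498$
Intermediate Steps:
$H{\left(P,u \right)} = P + 13 P u$ ($H{\left(P,u \right)} = 13 P u + P = P + 13 P u$)
$-20964 + \left(16828 + 14210\right) \left(-7217 + H{\left(102,-3 \right)}\right) = -20964 + \left(16828 + 14210\right) \left(-7217 + 102 \left(1 + 13 \left(-3\right)\right)\right) = -20964 + 31038 \left(-7217 + 102 \left(1 - 39\right)\right) = -20964 + 31038 \left(-7217 + 102 \left(-38\right)\right) = -20964 + 31038 \left(-7217 - 3876\right) = -20964 + 31038 \left(-11093\right) = -20964 - 344304534 = -344325498$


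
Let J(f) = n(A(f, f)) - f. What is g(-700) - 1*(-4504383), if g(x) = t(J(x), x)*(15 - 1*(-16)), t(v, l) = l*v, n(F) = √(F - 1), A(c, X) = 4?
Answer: -10685617 - 21700*√3 ≈ -1.0723e+7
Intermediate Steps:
n(F) = √(-1 + F)
J(f) = √3 - f (J(f) = √(-1 + 4) - f = √3 - f)
g(x) = 31*x*(√3 - x) (g(x) = (x*(√3 - x))*(15 - 1*(-16)) = (x*(√3 - x))*(15 + 16) = (x*(√3 - x))*31 = 31*x*(√3 - x))
g(-700) - 1*(-4504383) = 31*(-700)*(√3 - 1*(-700)) - 1*(-4504383) = 31*(-700)*(√3 + 700) + 4504383 = 31*(-700)*(700 + √3) + 4504383 = (-15190000 - 21700*√3) + 4504383 = -10685617 - 21700*√3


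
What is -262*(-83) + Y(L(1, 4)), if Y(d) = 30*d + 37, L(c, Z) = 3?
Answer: 21873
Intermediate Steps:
Y(d) = 37 + 30*d
-262*(-83) + Y(L(1, 4)) = -262*(-83) + (37 + 30*3) = 21746 + (37 + 90) = 21746 + 127 = 21873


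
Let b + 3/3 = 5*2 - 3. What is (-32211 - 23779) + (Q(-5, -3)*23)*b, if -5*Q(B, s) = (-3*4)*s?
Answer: -284918/5 ≈ -56984.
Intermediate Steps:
b = 6 (b = -1 + (5*2 - 3) = -1 + (10 - 3) = -1 + 7 = 6)
Q(B, s) = 12*s/5 (Q(B, s) = -(-3*4)*s/5 = -(-12)*s/5 = 12*s/5)
(-32211 - 23779) + (Q(-5, -3)*23)*b = (-32211 - 23779) + (((12/5)*(-3))*23)*6 = -55990 - 36/5*23*6 = -55990 - 828/5*6 = -55990 - 4968/5 = -284918/5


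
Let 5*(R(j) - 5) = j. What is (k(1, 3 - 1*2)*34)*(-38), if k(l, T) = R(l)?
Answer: -33592/5 ≈ -6718.4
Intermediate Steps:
R(j) = 5 + j/5
k(l, T) = 5 + l/5
(k(1, 3 - 1*2)*34)*(-38) = ((5 + (⅕)*1)*34)*(-38) = ((5 + ⅕)*34)*(-38) = ((26/5)*34)*(-38) = (884/5)*(-38) = -33592/5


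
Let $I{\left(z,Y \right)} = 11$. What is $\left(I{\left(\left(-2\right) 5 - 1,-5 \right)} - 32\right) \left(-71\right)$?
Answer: $1491$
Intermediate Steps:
$\left(I{\left(\left(-2\right) 5 - 1,-5 \right)} - 32\right) \left(-71\right) = \left(11 - 32\right) \left(-71\right) = \left(-21\right) \left(-71\right) = 1491$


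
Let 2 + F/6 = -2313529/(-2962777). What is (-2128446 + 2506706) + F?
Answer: 1120678355870/2962777 ≈ 3.7825e+5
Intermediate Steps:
F = -21672150/2962777 (F = -12 + 6*(-2313529/(-2962777)) = -12 + 6*(-2313529*(-1/2962777)) = -12 + 6*(2313529/2962777) = -12 + 13881174/2962777 = -21672150/2962777 ≈ -7.3148)
(-2128446 + 2506706) + F = (-2128446 + 2506706) - 21672150/2962777 = 378260 - 21672150/2962777 = 1120678355870/2962777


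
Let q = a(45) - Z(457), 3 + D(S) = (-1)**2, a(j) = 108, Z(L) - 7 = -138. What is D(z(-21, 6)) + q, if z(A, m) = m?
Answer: 237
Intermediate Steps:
Z(L) = -131 (Z(L) = 7 - 138 = -131)
D(S) = -2 (D(S) = -3 + (-1)**2 = -3 + 1 = -2)
q = 239 (q = 108 - 1*(-131) = 108 + 131 = 239)
D(z(-21, 6)) + q = -2 + 239 = 237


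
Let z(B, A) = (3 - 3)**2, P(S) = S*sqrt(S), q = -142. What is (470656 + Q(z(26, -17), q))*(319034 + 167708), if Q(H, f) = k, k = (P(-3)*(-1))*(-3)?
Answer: 229088042752 - 4380678*I*sqrt(3) ≈ 2.2909e+11 - 7.5876e+6*I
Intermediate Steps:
P(S) = S**(3/2)
z(B, A) = 0 (z(B, A) = 0**2 = 0)
k = -9*I*sqrt(3) (k = ((-3)**(3/2)*(-1))*(-3) = (-3*I*sqrt(3)*(-1))*(-3) = (3*I*sqrt(3))*(-3) = -9*I*sqrt(3) ≈ -15.588*I)
Q(H, f) = -9*I*sqrt(3)
(470656 + Q(z(26, -17), q))*(319034 + 167708) = (470656 - 9*I*sqrt(3))*(319034 + 167708) = (470656 - 9*I*sqrt(3))*486742 = 229088042752 - 4380678*I*sqrt(3)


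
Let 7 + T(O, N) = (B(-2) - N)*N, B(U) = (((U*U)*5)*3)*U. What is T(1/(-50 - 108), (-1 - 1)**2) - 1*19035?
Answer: -19538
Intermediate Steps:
B(U) = 15*U**3 (B(U) = ((U**2*5)*3)*U = ((5*U**2)*3)*U = (15*U**2)*U = 15*U**3)
T(O, N) = -7 + N*(-120 - N) (T(O, N) = -7 + (15*(-2)**3 - N)*N = -7 + (15*(-8) - N)*N = -7 + (-120 - N)*N = -7 + N*(-120 - N))
T(1/(-50 - 108), (-1 - 1)**2) - 1*19035 = (-7 - ((-1 - 1)**2)**2 - 120*(-1 - 1)**2) - 1*19035 = (-7 - ((-2)**2)**2 - 120*(-2)**2) - 19035 = (-7 - 1*4**2 - 120*4) - 19035 = (-7 - 1*16 - 480) - 19035 = (-7 - 16 - 480) - 19035 = -503 - 19035 = -19538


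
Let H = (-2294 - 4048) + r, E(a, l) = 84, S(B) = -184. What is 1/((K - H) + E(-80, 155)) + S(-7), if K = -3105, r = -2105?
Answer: -998383/5426 ≈ -184.00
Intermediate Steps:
H = -8447 (H = (-2294 - 4048) - 2105 = -6342 - 2105 = -8447)
1/((K - H) + E(-80, 155)) + S(-7) = 1/((-3105 - 1*(-8447)) + 84) - 184 = 1/((-3105 + 8447) + 84) - 184 = 1/(5342 + 84) - 184 = 1/5426 - 184 = -998383/5426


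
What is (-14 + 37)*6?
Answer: 138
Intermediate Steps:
(-14 + 37)*6 = 23*6 = 138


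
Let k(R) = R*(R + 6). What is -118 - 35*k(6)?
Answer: -2638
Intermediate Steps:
k(R) = R*(6 + R)
-118 - 35*k(6) = -118 - 210*(6 + 6) = -118 - 210*12 = -118 - 35*72 = -118 - 2520 = -2638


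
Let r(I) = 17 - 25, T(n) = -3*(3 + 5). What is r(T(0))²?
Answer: 64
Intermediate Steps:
T(n) = -24 (T(n) = -3*8 = -24)
r(I) = -8
r(T(0))² = (-8)² = 64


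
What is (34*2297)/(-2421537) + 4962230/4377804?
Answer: 648573656151/588945242486 ≈ 1.1012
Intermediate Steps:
(34*2297)/(-2421537) + 4962230/4377804 = 78098*(-1/2421537) + 4962230*(1/4377804) = -78098/2421537 + 2481115/2188902 = 648573656151/588945242486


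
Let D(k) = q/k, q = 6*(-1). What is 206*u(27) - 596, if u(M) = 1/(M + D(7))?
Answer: -107626/183 ≈ -588.12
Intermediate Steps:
q = -6
D(k) = -6/k
u(M) = 1/(-6/7 + M) (u(M) = 1/(M - 6/7) = 1/(-6/7 + M))
206*u(27) - 596 = 206*(7/(-6 + 7*27)) - 596 = 206*(7/(-6 + 189)) - 596 = 206*(7/183) - 596 = 1442/183 - 596 = -107626/183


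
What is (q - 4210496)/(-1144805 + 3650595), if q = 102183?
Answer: -4108313/2505790 ≈ -1.6395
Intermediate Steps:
(q - 4210496)/(-1144805 + 3650595) = (102183 - 4210496)/(-1144805 + 3650595) = -4108313/2505790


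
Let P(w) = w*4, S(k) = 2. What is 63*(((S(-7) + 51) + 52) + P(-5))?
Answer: 5355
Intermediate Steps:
P(w) = 4*w
63*(((S(-7) + 51) + 52) + P(-5)) = 63*(((2 + 51) + 52) + 4*(-5)) = 63*((53 + 52) - 20) = 63*(105 - 20) = 63*85 = 5355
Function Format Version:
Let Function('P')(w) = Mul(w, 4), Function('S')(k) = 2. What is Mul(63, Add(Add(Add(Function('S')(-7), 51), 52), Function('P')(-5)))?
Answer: 5355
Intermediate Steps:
Function('P')(w) = Mul(4, w)
Mul(63, Add(Add(Add(Function('S')(-7), 51), 52), Function('P')(-5))) = Mul(63, Add(Add(Add(2, 51), 52), Mul(4, -5))) = Mul(63, Add(Add(53, 52), -20)) = Mul(63, Add(105, -20)) = Mul(63, 85) = 5355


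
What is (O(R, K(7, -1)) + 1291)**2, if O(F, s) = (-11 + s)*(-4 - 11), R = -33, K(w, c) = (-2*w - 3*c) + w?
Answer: 2298256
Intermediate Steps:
K(w, c) = -w - 3*c (K(w, c) = (-3*c - 2*w) + w = -w - 3*c)
O(F, s) = 165 - 15*s (O(F, s) = (-11 + s)*(-15) = 165 - 15*s)
(O(R, K(7, -1)) + 1291)**2 = ((165 - 15*(-1*7 - 3*(-1))) + 1291)**2 = ((165 - 15*(-7 + 3)) + 1291)**2 = ((165 - 15*(-4)) + 1291)**2 = ((165 + 60) + 1291)**2 = (225 + 1291)**2 = 1516**2 = 2298256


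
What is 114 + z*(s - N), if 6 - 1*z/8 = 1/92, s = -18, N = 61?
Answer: -84436/23 ≈ -3671.1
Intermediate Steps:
z = 1102/23 (z = 48 - 8/92 = 48 - 8*1/92 = 48 - 2/23 = 1102/23 ≈ 47.913)
114 + z*(s - N) = 114 + 1102*(-18 - 1*61)/23 = 114 + 1102*(-18 - 61)/23 = 114 + (1102/23)*(-79) = 114 - 87058/23 = -84436/23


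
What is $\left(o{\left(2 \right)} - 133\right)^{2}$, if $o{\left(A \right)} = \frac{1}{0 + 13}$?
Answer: $\frac{2985984}{169} \approx 17669.0$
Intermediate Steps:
$o{\left(A \right)} = \frac{1}{13}$
$\left(o{\left(2 \right)} - 133\right)^{2} = \left(\frac{1}{13} - 133\right)^{2} = \left(- \frac{1728}{13}\right)^{2} = \frac{2985984}{169}$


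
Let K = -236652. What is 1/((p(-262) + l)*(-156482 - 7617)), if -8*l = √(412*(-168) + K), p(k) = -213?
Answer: 16/618160933 - 4*I*√76467/131668278729 ≈ 2.5883e-8 - 8.4007e-9*I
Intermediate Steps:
l = -I*√76467/4 (l = -√(412*(-168) - 236652)/8 = -√(-69216 - 236652)/8 = -I*√76467/4 ≈ -69.132*I)
1/((p(-262) + l)*(-156482 - 7617)) = 1/((-213 - I*√76467/4)*(-156482 - 7617)) = 1/((-213 - I*√76467/4)*(-164099)) = 1/(34953087 + 164099*I*√76467/4)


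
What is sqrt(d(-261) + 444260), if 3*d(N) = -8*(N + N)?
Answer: 2*sqrt(111413) ≈ 667.57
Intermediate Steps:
d(N) = -16*N/3 (d(N) = (-8*(N + N))/3 = (-16*N)/3 = -16*N/3)
sqrt(d(-261) + 444260) = sqrt(-16/3*(-261) + 444260) = sqrt(1392 + 444260) = sqrt(445652) = 2*sqrt(111413)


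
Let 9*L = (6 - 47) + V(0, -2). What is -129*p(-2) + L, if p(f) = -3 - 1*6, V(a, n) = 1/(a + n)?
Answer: 20815/18 ≈ 1156.4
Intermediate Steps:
L = -83/18 (L = ((6 - 47) + 1/(0 - 2))/9 = (-41 + 1/(-2))/9 = (-41 - ½)/9 = (⅑)*(-83/2) = -83/18 ≈ -4.6111)
p(f) = -9 (p(f) = -3 - 6 = -9)
-129*p(-2) + L = -129*(-9) - 83/18 = 1161 - 83/18 = 20815/18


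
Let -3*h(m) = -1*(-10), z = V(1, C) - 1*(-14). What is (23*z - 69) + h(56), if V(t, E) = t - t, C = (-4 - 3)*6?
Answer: 749/3 ≈ 249.67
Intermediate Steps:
C = -42 (C = -7*6 = -42)
V(t, E) = 0
z = 14 (z = 0 - 1*(-14) = 0 + 14 = 14)
h(m) = -10/3 (h(m) = -(-1)*(-10)/3 = -⅓*10 = -10/3)
(23*z - 69) + h(56) = (23*14 - 69) - 10/3 = (322 - 69) - 10/3 = 253 - 10/3 = 749/3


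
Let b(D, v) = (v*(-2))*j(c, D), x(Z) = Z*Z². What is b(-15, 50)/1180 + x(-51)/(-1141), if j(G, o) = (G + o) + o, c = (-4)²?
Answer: 7906279/67319 ≈ 117.44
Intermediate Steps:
x(Z) = Z³
c = 16
j(G, o) = G + 2*o
b(D, v) = -2*v*(16 + 2*D) (b(D, v) = (v*(-2))*(16 + 2*D) = (-2*v)*(16 + 2*D) = -2*v*(16 + 2*D))
b(-15, 50)/1180 + x(-51)/(-1141) = -4*50*(8 - 15)/1180 + (-51)³/(-1141) = -4*50*(-7)*(1/1180) - 132651*(-1/1141) = 1400*(1/1180) + 132651/1141 = 70/59 + 132651/1141 = 7906279/67319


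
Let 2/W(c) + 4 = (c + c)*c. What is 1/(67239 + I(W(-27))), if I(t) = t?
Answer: 727/48882754 ≈ 1.4872e-5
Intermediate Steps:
W(c) = 2/(-4 + 2*c²) (W(c) = 2/(-4 + (c + c)*c) = 2/(-4 + (2*c)*c) = 2/(-4 + 2*c²))
1/(67239 + I(W(-27))) = 1/(67239 + 1/(-2 + (-27)²)) = 1/(67239 + 1/(-2 + 729)) = 1/(67239 + 1/727) = 1/(48882754/727) = 727/48882754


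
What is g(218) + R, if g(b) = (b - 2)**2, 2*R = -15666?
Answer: 38823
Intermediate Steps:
R = -7833 (R = (1/2)*(-15666) = -7833)
g(b) = (-2 + b)**2
g(218) + R = (-2 + 218)**2 - 7833 = 216**2 - 7833 = 46656 - 7833 = 38823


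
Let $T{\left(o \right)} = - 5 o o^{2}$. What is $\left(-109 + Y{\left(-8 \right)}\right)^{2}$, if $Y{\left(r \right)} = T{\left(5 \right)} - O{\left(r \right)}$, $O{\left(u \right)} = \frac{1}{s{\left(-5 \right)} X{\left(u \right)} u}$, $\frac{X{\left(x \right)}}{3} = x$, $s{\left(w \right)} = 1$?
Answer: $\frac{19860983041}{36864} \approx 5.3876 \cdot 10^{5}$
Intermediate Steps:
$X{\left(x \right)} = 3 x$
$T{\left(o \right)} = - 5 o^{3}$
$O{\left(u \right)} = \frac{1}{3 u^{2}}$ ($O{\left(u \right)} = \frac{1}{1 \cdot 3 u u} = \frac{1}{3 u u} = \frac{1}{3 u^{2}}$)
$Y{\left(r \right)} = -625 - \frac{1}{3 r^{2}}$ ($Y{\left(r \right)} = - 5 \cdot 5^{3} - \frac{1}{3 r^{2}} = \left(-5\right) 125 - \frac{1}{3 r^{2}} = -625 - \frac{1}{3 r^{2}}$)
$\left(-109 + Y{\left(-8 \right)}\right)^{2} = \left(-109 - \left(625 + \frac{1}{3 \cdot 64}\right)\right)^{2} = \left(-109 - \frac{120001}{192}\right)^{2} = \left(- \frac{140929}{192}\right)^{2} = \frac{19860983041}{36864}$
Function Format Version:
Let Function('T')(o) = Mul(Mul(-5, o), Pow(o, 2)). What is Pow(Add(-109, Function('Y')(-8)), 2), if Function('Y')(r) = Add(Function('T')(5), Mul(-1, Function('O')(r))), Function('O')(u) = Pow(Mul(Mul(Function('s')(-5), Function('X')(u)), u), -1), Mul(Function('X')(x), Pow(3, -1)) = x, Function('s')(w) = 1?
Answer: Rational(19860983041, 36864) ≈ 5.3876e+5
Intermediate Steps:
Function('X')(x) = Mul(3, x)
Function('T')(o) = Mul(-5, Pow(o, 3))
Function('O')(u) = Mul(Rational(1, 3), Pow(u, -2)) (Function('O')(u) = Pow(Mul(Mul(1, Mul(3, u)), u), -1) = Pow(Mul(Mul(3, u), u), -1) = Pow(Mul(3, Pow(u, 2)), -1) = Mul(Rational(1, 3), Pow(u, -2)))
Function('Y')(r) = Add(-625, Mul(Rational(-1, 3), Pow(r, -2))) (Function('Y')(r) = Add(Mul(-5, Pow(5, 3)), Mul(-1, Mul(Rational(1, 3), Pow(r, -2)))) = Add(Mul(-5, 125), Mul(Rational(-1, 3), Pow(r, -2))) = Add(-625, Mul(Rational(-1, 3), Pow(r, -2))))
Pow(Add(-109, Function('Y')(-8)), 2) = Pow(Add(-109, Add(-625, Mul(Rational(-1, 3), Pow(-8, -2)))), 2) = Pow(Add(-109, Add(-625, Mul(Rational(-1, 3), Rational(1, 64)))), 2) = Pow(Add(-109, Add(-625, Rational(-1, 192))), 2) = Pow(Add(-109, Rational(-120001, 192)), 2) = Pow(Rational(-140929, 192), 2) = Rational(19860983041, 36864)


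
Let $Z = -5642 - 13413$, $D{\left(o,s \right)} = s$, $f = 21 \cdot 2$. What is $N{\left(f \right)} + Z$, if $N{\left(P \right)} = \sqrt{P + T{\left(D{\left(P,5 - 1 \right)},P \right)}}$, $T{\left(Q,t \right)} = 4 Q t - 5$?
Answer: $-19055 + \sqrt{709} \approx -19028.0$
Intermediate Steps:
$f = 42$
$T{\left(Q,t \right)} = -5 + 4 Q t$ ($T{\left(Q,t \right)} = 4 Q t - 5 = -5 + 4 Q t$)
$Z = -19055$ ($Z = -5642 - 13413 = -19055$)
$N{\left(P \right)} = \sqrt{-5 + 17 P}$ ($N{\left(P \right)} = \sqrt{P + \left(-5 + 4 \left(5 - 1\right) P\right)} = \sqrt{P + \left(-5 + 4 \cdot 4 P\right)} = \sqrt{P + \left(-5 + 16 P\right)} = \sqrt{-5 + 17 P}$)
$N{\left(f \right)} + Z = \sqrt{-5 + 17 \cdot 42} - 19055 = \sqrt{-5 + 714} - 19055 = \sqrt{709} - 19055 = -19055 + \sqrt{709}$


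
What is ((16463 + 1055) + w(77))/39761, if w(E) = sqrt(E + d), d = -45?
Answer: 17518/39761 + 4*sqrt(2)/39761 ≈ 0.44072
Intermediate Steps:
w(E) = sqrt(-45 + E) (w(E) = sqrt(E - 45) = sqrt(-45 + E))
((16463 + 1055) + w(77))/39761 = ((16463 + 1055) + sqrt(-45 + 77))/39761 = (17518 + sqrt(32))*(1/39761) = (17518 + 4*sqrt(2))*(1/39761) = 17518/39761 + 4*sqrt(2)/39761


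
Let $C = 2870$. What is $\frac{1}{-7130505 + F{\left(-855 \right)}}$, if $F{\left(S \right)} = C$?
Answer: $- \frac{1}{7127635} \approx -1.403 \cdot 10^{-7}$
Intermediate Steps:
$F{\left(S \right)} = 2870$
$\frac{1}{-7130505 + F{\left(-855 \right)}} = \frac{1}{-7130505 + 2870} = \frac{1}{-7127635} = - \frac{1}{7127635}$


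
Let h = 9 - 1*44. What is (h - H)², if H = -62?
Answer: 729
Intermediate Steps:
h = -35 (h = 9 - 44 = -35)
(h - H)² = (-35 - 1*(-62))² = (-35 + 62)² = 27² = 729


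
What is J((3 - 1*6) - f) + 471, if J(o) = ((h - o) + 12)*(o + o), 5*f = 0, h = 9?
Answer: 327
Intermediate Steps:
f = 0 (f = (1/5)*0 = 0)
J(o) = 2*o*(21 - o) (J(o) = ((9 - o) + 12)*(o + o) = (21 - o)*(2*o) = 2*o*(21 - o))
J((3 - 1*6) - f) + 471 = 2*((3 - 1*6) - 1*0)*(21 - ((3 - 1*6) - 1*0)) + 471 = 2*((3 - 6) + 0)*(21 - ((3 - 6) + 0)) + 471 = 2*(-3 + 0)*(21 - (-3 + 0)) + 471 = 2*(-3)*(21 - 1*(-3)) + 471 = 2*(-3)*(21 + 3) + 471 = 2*(-3)*24 + 471 = -144 + 471 = 327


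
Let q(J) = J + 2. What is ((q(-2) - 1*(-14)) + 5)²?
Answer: 361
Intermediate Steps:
q(J) = 2 + J
((q(-2) - 1*(-14)) + 5)² = (((2 - 2) - 1*(-14)) + 5)² = ((0 + 14) + 5)² = (14 + 5)² = 19² = 361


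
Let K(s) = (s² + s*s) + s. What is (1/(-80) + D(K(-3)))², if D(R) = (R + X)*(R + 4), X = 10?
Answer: 1443924001/6400 ≈ 2.2561e+5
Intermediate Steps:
K(s) = s + 2*s² (K(s) = (s² + s²) + s = 2*s² + s = s + 2*s²)
D(R) = (4 + R)*(10 + R) (D(R) = (R + 10)*(R + 4) = (10 + R)*(4 + R) = (4 + R)*(10 + R))
(1/(-80) + D(K(-3)))² = (1/(-80) + (40 + (-3*(1 + 2*(-3)))² + 14*(-3*(1 + 2*(-3)))))² = (-1/80 + (40 + (-3*(1 - 6))² + 14*(-3*(1 - 6))))² = (-1/80 + (40 + (-3*(-5))² + 14*(-3*(-5))))² = (-1/80 + (40 + 15² + 14*15))² = (-1/80 + (40 + 225 + 210))² = (-1/80 + 475)² = (37999/80)² = 1443924001/6400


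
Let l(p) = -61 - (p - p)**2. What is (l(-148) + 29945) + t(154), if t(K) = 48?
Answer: 29932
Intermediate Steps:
l(p) = -61 (l(p) = -61 - 1*0**2 = -61 - 1*0 = -61 + 0 = -61)
(l(-148) + 29945) + t(154) = (-61 + 29945) + 48 = 29884 + 48 = 29932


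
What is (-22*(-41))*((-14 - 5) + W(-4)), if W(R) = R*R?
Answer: -2706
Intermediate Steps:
W(R) = R²
(-22*(-41))*((-14 - 5) + W(-4)) = (-22*(-41))*((-14 - 5) + (-4)²) = 902*(-19 + 16) = 902*(-3) = -2706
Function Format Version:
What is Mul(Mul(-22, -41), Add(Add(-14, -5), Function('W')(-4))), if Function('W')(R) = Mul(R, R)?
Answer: -2706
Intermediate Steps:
Function('W')(R) = Pow(R, 2)
Mul(Mul(-22, -41), Add(Add(-14, -5), Function('W')(-4))) = Mul(Mul(-22, -41), Add(Add(-14, -5), Pow(-4, 2))) = Mul(902, Add(-19, 16)) = Mul(902, -3) = -2706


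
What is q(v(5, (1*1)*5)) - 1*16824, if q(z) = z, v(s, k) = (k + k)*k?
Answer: -16774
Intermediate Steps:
v(s, k) = 2*k² (v(s, k) = (2*k)*k = 2*k²)
q(v(5, (1*1)*5)) - 1*16824 = 2*((1*1)*5)² - 1*16824 = 2*(1*5)² - 16824 = 2*5² - 16824 = 2*25 - 16824 = 50 - 16824 = -16774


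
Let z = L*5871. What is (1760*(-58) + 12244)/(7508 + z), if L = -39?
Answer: 89836/221461 ≈ 0.40565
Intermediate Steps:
z = -228969 (z = -39*5871 = -228969)
(1760*(-58) + 12244)/(7508 + z) = (1760*(-58) + 12244)/(7508 - 228969) = (-102080 + 12244)/(-221461) = -89836*(-1/221461) = 89836/221461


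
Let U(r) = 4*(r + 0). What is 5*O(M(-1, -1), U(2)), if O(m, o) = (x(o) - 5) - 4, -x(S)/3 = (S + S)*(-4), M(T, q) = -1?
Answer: 915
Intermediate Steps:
x(S) = 24*S (x(S) = -3*(S + S)*(-4) = -3*2*S*(-4) = -(-24)*S = 24*S)
U(r) = 4*r
O(m, o) = -9 + 24*o (O(m, o) = (24*o - 5) - 4 = (-5 + 24*o) - 4 = -9 + 24*o)
5*O(M(-1, -1), U(2)) = 5*(-9 + 24*(4*2)) = 5*(-9 + 24*8) = 5*(-9 + 192) = 5*183 = 915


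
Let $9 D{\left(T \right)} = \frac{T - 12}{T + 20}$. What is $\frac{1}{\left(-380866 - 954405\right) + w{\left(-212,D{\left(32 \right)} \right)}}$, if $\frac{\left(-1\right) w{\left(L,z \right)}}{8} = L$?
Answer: $- \frac{1}{1333575} \approx -7.4986 \cdot 10^{-7}$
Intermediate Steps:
$D{\left(T \right)} = \frac{-12 + T}{9 \left(20 + T\right)}$ ($D{\left(T \right)} = \frac{\left(T - 12\right) \frac{1}{T + 20}}{9} = \frac{\left(-12 + T\right) \frac{1}{20 + T}}{9} = \frac{\frac{1}{20 + T} \left(-12 + T\right)}{9} = \frac{-12 + T}{9 \left(20 + T\right)}$)
$w{\left(L,z \right)} = - 8 L$
$\frac{1}{\left(-380866 - 954405\right) + w{\left(-212,D{\left(32 \right)} \right)}} = \frac{1}{\left(-380866 - 954405\right) - -1696} = \frac{1}{\left(-380866 - 954405\right) + 1696} = \frac{1}{-1335271 + 1696} = \frac{1}{-1333575} = - \frac{1}{1333575}$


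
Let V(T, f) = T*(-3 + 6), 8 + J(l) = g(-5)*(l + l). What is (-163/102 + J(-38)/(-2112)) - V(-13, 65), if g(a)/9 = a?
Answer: 107073/2992 ≈ 35.786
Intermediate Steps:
g(a) = 9*a
J(l) = -8 - 90*l (J(l) = -8 + (9*(-5))*(l + l) = -8 - 90*l)
V(T, f) = 3*T (V(T, f) = T*3 = 3*T)
(-163/102 + J(-38)/(-2112)) - V(-13, 65) = (-163/102 + (-8 - 90*(-38))/(-2112)) - 3*(-13) = (-163*1/102 + (-8 + 3420)*(-1/2112)) - 1*(-39) = (-163/102 + 3412*(-1/2112)) + 39 = (-163/102 - 853/528) + 39 = -9615/2992 + 39 = 107073/2992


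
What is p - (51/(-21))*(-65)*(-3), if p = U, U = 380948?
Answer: 2669951/7 ≈ 3.8142e+5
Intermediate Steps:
p = 380948
p - (51/(-21))*(-65)*(-3) = 380948 - (51/(-21))*(-65)*(-3) = 380948 - (51*(-1/21))*(-65)*(-3) = 380948 - (-17/7*(-65))*(-3) = 380948 - 1105*(-3)/7 = 380948 - 1*(-3315/7) = 380948 + 3315/7 = 2669951/7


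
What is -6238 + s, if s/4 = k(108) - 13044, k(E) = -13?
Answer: -58466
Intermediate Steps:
s = -52228 (s = 4*(-13 - 13044) = 4*(-13057) = -52228)
-6238 + s = -6238 - 52228 = -58466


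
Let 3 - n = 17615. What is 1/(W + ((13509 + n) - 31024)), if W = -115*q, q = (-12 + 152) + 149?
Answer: -1/68362 ≈ -1.4628e-5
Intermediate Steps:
n = -17612 (n = 3 - 1*17615 = 3 - 17615 = -17612)
q = 289 (q = 140 + 149 = 289)
W = -33235 (W = -115*289 = -33235)
1/(W + ((13509 + n) - 31024)) = 1/(-33235 + ((13509 - 17612) - 31024)) = 1/(-33235 + (-4103 - 31024)) = 1/(-33235 - 35127) = 1/(-68362) = -1/68362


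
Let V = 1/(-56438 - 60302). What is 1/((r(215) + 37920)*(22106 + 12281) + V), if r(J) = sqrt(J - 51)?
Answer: 433429172324072860/565172089275349089786668761 - 937267724962400*sqrt(41)/23172055660289312681253419201 ≈ 7.6664e-10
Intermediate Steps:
r(J) = sqrt(-51 + J)
V = -1/116740 (V = 1/(-116740) = -1/116740 ≈ -8.5660e-6)
1/((r(215) + 37920)*(22106 + 12281) + V) = 1/((sqrt(-51 + 215) + 37920)*(22106 + 12281) - 1/116740) = 1/((sqrt(164) + 37920)*34387 - 1/116740) = 1/((2*sqrt(41) + 37920)*34387 - 1/116740) = 1/((37920 + 2*sqrt(41))*34387 - 1/116740) = 1/((1303955040 + 68774*sqrt(41)) - 1/116740) = 1/(152223711369599/116740 + 68774*sqrt(41))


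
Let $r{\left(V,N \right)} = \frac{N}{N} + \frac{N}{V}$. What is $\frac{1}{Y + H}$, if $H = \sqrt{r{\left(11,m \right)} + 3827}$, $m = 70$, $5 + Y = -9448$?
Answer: $- \frac{103983}{982909121} - \frac{\sqrt{463958}}{982909121} \approx -0.00010648$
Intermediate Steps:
$Y = -9453$ ($Y = -5 - 9448 = -9453$)
$r{\left(V,N \right)} = 1 + \frac{N}{V}$
$H = \frac{\sqrt{463958}}{11}$ ($H = \sqrt{\frac{70 + 11}{11} + 3827} = \sqrt{\frac{1}{11} \cdot 81 + 3827} = \sqrt{\frac{81}{11} + 3827} = \sqrt{\frac{42178}{11}} = \frac{\sqrt{463958}}{11} \approx 61.922$)
$\frac{1}{Y + H} = \frac{1}{-9453 + \frac{\sqrt{463958}}{11}}$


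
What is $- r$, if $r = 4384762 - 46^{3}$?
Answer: $-4287426$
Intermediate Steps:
$r = 4287426$ ($r = 4384762 - 97336 = 4287426$)
$- r = \left(-1\right) 4287426 = -4287426$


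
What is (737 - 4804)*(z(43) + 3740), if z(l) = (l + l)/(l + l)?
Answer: -15214647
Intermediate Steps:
z(l) = 1 (z(l) = (2*l)/((2*l)) = (2*l)*(1/(2*l)) = 1)
(737 - 4804)*(z(43) + 3740) = (737 - 4804)*(1 + 3740) = -4067*3741 = -15214647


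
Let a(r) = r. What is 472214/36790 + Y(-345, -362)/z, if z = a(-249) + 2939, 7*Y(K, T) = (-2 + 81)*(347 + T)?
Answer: 884819347/69275570 ≈ 12.772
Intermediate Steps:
Y(K, T) = 27413/7 + 79*T/7 (Y(K, T) = ((-2 + 81)*(347 + T))/7 = (79*(347 + T))/7 = (27413 + 79*T)/7 = 27413/7 + 79*T/7)
z = 2690 (z = -249 + 2939 = 2690)
472214/36790 + Y(-345, -362)/z = 472214/36790 + (27413/7 + (79/7)*(-362))/2690 = 472214*(1/36790) + (27413/7 - 28598/7)*(1/2690) = 236107/18395 - 1185/7*1/2690 = 236107/18395 - 237/3766 = 884819347/69275570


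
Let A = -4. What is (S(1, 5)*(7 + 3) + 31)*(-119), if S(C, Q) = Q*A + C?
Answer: 18921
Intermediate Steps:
S(C, Q) = C - 4*Q (S(C, Q) = Q*(-4) + C = -4*Q + C = C - 4*Q)
(S(1, 5)*(7 + 3) + 31)*(-119) = ((1 - 4*5)*(7 + 3) + 31)*(-119) = ((1 - 20)*10 + 31)*(-119) = (-19*10 + 31)*(-119) = (-190 + 31)*(-119) = -159*(-119) = 18921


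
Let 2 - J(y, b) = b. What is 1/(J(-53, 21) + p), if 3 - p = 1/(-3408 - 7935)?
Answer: -11343/181487 ≈ -0.062500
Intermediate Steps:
J(y, b) = 2 - b
p = 34030/11343 (p = 3 - 1/(-3408 - 7935) = 3 - 1/(-11343) = 3 - 1*(-1/11343) = 3 + 1/11343 = 34030/11343 ≈ 3.0001)
1/(J(-53, 21) + p) = 1/((2 - 1*21) + 34030/11343) = 1/((2 - 21) + 34030/11343) = 1/(-19 + 34030/11343) = 1/(-181487/11343) = -11343/181487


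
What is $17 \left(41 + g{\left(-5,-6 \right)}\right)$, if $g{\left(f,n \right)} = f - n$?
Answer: $714$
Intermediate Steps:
$17 \left(41 + g{\left(-5,-6 \right)}\right) = 17 \left(41 - -1\right) = 17 \left(41 + \left(-5 + 6\right)\right) = 17 \left(41 + 1\right) = 17 \cdot 42 = 714$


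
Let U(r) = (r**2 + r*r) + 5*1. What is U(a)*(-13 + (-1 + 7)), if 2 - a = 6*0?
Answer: -91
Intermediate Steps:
a = 2 (a = 2 - 6*0 = 2 - 1*0 = 2 + 0 = 2)
U(r) = 5 + 2*r**2 (U(r) = (r**2 + r**2) + 5 = 2*r**2 + 5 = 5 + 2*r**2)
U(a)*(-13 + (-1 + 7)) = (5 + 2*2**2)*(-13 + (-1 + 7)) = (5 + 2*4)*(-13 + 6) = (5 + 8)*(-7) = 13*(-7) = -91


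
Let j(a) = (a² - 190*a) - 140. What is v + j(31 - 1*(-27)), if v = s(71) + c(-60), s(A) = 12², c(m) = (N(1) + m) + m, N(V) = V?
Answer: -7771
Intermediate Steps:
c(m) = 1 + 2*m (c(m) = (1 + m) + m = 1 + 2*m)
j(a) = -140 + a² - 190*a
s(A) = 144
v = 25 (v = 144 + (1 + 2*(-60)) = 144 + (1 - 120) = 144 - 119 = 25)
v + j(31 - 1*(-27)) = 25 + (-140 + (31 - 1*(-27))² - 190*(31 - 1*(-27))) = 25 + (-140 + (31 + 27)² - 190*(31 + 27)) = 25 + (-140 + 58² - 190*58) = 25 + (-140 + 3364 - 11020) = 25 - 7796 = -7771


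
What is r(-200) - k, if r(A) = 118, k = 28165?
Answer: -28047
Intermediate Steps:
r(-200) - k = 118 - 1*28165 = 118 - 28165 = -28047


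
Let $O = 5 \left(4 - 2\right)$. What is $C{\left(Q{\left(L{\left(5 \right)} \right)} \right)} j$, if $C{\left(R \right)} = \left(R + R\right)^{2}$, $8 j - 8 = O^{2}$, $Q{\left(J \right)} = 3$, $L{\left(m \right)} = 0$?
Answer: $486$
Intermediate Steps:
$O = 10$ ($O = 5 \cdot 2 = 10$)
$j = \frac{27}{2}$ ($j = 1 + \frac{10^{2}}{8} = 1 + \frac{1}{8} \cdot 100 = 1 + \frac{25}{2} = \frac{27}{2} \approx 13.5$)
$C{\left(R \right)} = 4 R^{2}$ ($C{\left(R \right)} = \left(2 R\right)^{2} = 4 R^{2}$)
$C{\left(Q{\left(L{\left(5 \right)} \right)} \right)} j = 4 \cdot 3^{2} \cdot \frac{27}{2} = 4 \cdot 9 \cdot \frac{27}{2} = 36 \cdot \frac{27}{2} = 486$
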